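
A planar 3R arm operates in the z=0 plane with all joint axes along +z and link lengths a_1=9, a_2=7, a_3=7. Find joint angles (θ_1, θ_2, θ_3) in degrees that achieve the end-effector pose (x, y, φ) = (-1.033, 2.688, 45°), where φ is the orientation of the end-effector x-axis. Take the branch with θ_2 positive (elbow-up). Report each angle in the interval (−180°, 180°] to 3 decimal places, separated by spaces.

150.002 134.997 120.001

wrist centre = target − a_3·(cos φ, sin φ) = (-5.9827, -2.2617)
cos θ_2 = (40.9088−9²−7²)/(2·9·7) = -0.7071; θ_2 = 134.9973° (elbow-up)
β = atan2(-2.2617,-5.9827) = -159.2912°; ψ = atan2(4.9500,4.0505) = 50.7071°
θ_1 = β − ψ = -209.9983°
θ_3 = φ − θ_1 − θ_2 = 120.0010° (wrapped to (-180°,180°])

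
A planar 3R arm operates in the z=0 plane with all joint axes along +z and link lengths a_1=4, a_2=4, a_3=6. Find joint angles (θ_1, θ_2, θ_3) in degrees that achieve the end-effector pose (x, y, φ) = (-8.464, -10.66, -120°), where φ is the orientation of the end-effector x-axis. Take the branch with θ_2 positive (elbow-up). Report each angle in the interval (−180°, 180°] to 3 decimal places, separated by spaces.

wrist centre = target − a_3·(cos φ, sin φ) = (-5.4640, -5.4638)
cos θ_2 = (59.7089−4²−4²)/(2·4·4) = 0.8659; θ_2 = 30.0139° (elbow-up)
β = atan2(-5.4638,-5.4640) = -135.0008°; ψ = atan2(2.0008,7.4636) = 15.0070°
θ_1 = β − ψ = -150.0078°
θ_3 = φ − θ_1 − θ_2 = -0.0062° (wrapped to (-180°,180°])

-150.008 30.014 -0.006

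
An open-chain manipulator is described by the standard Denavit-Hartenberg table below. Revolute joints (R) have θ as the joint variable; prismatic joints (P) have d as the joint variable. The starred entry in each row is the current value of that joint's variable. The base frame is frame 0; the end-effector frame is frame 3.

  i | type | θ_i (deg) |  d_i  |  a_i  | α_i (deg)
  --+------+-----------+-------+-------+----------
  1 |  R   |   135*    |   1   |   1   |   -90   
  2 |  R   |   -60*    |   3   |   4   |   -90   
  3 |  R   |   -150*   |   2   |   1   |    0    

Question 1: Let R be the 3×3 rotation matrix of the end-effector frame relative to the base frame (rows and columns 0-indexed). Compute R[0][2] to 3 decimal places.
-0.612

End-effector z-axis (col 2 of R) = (-0.6124,0.6124,-0.5000)
R[0][2] = -0.6124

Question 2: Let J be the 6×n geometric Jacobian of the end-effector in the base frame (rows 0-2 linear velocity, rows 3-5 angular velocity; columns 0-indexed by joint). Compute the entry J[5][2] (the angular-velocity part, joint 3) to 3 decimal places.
-0.500

axis z_2 = (-0.6124,0.6124,-0.5000); lever o_n−o_2 = (-1.2721,0.5650,-1.7500)
cross product → J_v[:, 2] = (-0.7891,-0.4356,0.4330)
J_ω[:, 2] = z_2
entry J[5][2] = -0.5000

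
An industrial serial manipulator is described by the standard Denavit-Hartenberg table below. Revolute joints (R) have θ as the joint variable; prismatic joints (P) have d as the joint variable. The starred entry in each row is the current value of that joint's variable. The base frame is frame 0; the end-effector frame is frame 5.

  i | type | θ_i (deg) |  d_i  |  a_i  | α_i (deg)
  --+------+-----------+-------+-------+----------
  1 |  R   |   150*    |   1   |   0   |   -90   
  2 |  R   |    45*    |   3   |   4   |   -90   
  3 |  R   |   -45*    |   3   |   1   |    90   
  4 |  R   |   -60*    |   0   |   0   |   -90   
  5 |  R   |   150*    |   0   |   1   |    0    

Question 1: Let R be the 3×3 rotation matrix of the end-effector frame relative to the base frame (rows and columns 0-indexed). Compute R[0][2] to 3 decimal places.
End-effector z-axis (col 2 of R) = (-0.3750,-0.4906,-0.7866)
R[0][2] = -0.3750

-0.375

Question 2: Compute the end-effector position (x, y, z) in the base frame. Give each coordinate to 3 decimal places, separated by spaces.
-2.139 -2.284 -5.014

after link 1: o_1 = (0.0000, 0.0000, 1.0000)
after link 2: o_2 = (-3.9495, -1.1839, -1.8284)
after link 3: o_3 = (-2.8989, -2.6069, -4.4497)
after link 4: o_4 = (-2.8989, -2.6069, -4.4497)
after link 5: o_5 = (-2.1388, -2.2840, -5.0136)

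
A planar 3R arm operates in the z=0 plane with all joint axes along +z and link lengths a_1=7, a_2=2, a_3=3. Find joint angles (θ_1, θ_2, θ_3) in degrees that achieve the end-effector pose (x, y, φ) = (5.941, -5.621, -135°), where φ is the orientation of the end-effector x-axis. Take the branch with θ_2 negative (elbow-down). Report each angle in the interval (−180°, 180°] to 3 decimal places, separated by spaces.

-16.932 -30.000 -88.069

wrist centre = target − a_3·(cos φ, sin φ) = (8.0623, -3.4997)
cos θ_2 = (77.2488−7²−2²)/(2·7·2) = 0.8660; θ_2 = -29.9998° (elbow-down)
β = atan2(-3.4997,8.0623) = -23.4646°; ψ = atan2(-1.0000,8.7321) = -6.5330°
θ_1 = β − ψ = -16.9316°
θ_3 = φ − θ_1 − θ_2 = -88.0686° (wrapped to (-180°,180°])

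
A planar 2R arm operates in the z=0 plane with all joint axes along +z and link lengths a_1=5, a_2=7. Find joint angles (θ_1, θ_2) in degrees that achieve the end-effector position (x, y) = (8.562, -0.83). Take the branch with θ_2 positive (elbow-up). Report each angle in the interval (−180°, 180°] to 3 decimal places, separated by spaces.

-60.001 90.003

cos θ_2 = (73.9967−5²−7²)/(2·5·7) = -0.0000; θ_2 = 90.0027° (elbow-up)
β = atan2(-0.8300,8.5620) = -5.5370°; ψ = atan2(7.0000,4.9997) = 54.4641°
θ_1 = β − ψ = -60.0010°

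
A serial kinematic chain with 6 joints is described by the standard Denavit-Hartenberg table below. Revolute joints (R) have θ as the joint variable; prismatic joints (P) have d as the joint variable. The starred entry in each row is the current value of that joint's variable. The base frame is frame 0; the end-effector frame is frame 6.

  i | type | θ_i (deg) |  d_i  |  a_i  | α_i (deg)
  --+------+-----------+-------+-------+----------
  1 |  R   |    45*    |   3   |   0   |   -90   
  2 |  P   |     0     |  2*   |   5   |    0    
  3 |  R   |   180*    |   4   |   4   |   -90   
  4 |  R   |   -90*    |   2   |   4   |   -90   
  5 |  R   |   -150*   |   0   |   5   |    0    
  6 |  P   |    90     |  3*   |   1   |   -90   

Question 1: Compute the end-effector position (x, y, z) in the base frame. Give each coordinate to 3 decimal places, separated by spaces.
after link 1: o_1 = (0.0000, 0.0000, 3.0000)
after link 2: o_2 = (2.1213, 4.9497, 3.0000)
after link 3: o_3 = (-3.5355, 4.9497, 3.0000)
after link 4: o_4 = (-6.3640, 7.7782, 5.0000)
after link 5: o_5 = (-3.3021, 4.7163, 7.5000)
after link 6: o_6 = (-5.7770, 2.9485, 8.3660)

-5.777 2.949 8.366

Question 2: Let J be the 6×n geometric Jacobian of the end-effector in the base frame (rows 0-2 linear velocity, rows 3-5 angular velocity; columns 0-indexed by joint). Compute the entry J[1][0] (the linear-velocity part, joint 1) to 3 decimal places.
axis z_0 = ẑ; lever o_n−o_0 = (-5.7770,2.9485,8.3660)
cross product → J_v[:, 0] = (-2.9485,-5.7770,0.0000)
J_ω[:, 0] = z_0
entry J[1][0] = -5.7770

-5.777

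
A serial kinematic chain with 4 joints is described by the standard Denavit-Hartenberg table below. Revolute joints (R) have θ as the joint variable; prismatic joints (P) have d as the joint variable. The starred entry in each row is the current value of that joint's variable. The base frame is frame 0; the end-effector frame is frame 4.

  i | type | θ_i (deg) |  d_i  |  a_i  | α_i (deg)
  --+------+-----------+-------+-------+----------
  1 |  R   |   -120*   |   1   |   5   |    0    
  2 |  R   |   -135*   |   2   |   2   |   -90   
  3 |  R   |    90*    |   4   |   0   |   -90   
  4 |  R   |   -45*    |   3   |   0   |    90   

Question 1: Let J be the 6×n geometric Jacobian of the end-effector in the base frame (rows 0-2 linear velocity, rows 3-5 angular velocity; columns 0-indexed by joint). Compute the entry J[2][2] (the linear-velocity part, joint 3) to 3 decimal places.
3.000

axis z_2 = (-0.9659,-0.2588,0.0000); lever o_n−o_2 = (-3.0872,-3.9331,0.0000)
cross product → J_v[:, 2] = (0.0000,0.0000,3.0000)
J_ω[:, 2] = z_2
entry J[2][2] = 3.0000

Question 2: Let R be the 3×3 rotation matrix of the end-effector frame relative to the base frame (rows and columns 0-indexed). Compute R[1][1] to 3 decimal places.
End-effector y-axis (col 1 of R) = (0.2588,-0.9659,-0.0000)
R[1][1] = -0.9659

-0.966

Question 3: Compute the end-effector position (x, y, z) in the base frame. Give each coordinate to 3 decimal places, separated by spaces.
after link 1: o_1 = (-2.5000, -4.3301, 1.0000)
after link 2: o_2 = (-3.0176, -2.3983, 3.0000)
after link 3: o_3 = (-6.8813, -3.4336, 3.0000)
after link 4: o_4 = (-6.1049, -6.3313, 3.0000)

-6.105 -6.331 3.000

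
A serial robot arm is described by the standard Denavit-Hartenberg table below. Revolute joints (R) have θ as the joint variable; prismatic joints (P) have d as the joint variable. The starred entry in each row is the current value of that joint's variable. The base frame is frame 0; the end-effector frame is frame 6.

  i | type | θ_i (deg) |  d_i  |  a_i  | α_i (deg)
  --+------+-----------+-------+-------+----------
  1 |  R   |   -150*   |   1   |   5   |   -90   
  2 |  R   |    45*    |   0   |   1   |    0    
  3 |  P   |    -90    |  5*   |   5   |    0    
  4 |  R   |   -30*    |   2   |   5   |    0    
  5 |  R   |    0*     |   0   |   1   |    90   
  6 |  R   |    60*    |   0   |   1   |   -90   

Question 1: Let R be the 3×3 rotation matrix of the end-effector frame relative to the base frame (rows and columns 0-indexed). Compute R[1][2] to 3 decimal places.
End-effector z-axis (col 2 of R) = (0.4441,-0.3209,-0.8365)
R[1][2] = -0.3209

-0.321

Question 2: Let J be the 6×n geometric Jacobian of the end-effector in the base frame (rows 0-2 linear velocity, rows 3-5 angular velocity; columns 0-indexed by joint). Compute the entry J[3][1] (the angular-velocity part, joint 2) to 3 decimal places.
axis z_1 = (0.5000,-0.8660,0.0000); lever o_n−o_1 = (-1.1982,-9.7747,9.1069)
cross product → J_v[:, 1] = (-7.8868,-4.5535,-5.9250)
J_ω[:, 1] = z_1
entry J[3][1] = 0.5000

0.500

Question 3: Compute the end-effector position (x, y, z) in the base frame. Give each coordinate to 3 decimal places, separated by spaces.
-5.528 -12.275 10.107

after link 1: o_1 = (-4.3301, -2.5000, 1.0000)
after link 2: o_2 = (-4.9425, -2.8536, 0.2929)
after link 3: o_3 = (-5.5044, -8.9514, 3.8284)
after link 4: o_4 = (-5.6251, -11.3305, 8.6581)
after link 5: o_5 = (-5.8492, -11.4600, 9.6240)
after link 6: o_6 = (-5.5283, -12.2747, 10.1069)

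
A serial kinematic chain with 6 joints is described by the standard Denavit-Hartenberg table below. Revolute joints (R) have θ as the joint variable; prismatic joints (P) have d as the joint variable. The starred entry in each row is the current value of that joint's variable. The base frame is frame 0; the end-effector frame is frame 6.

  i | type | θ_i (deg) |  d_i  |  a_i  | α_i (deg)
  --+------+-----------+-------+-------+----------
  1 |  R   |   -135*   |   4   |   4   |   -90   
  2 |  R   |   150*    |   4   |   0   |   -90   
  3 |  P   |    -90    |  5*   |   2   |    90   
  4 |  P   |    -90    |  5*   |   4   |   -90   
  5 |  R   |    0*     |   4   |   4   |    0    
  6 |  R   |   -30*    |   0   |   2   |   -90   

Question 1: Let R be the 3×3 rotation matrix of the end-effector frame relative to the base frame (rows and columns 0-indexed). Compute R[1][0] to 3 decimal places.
End-effector x-axis (col 0 of R) = (-0.6124,-0.6124,-0.5000)
R[1][0] = -0.6124

-0.612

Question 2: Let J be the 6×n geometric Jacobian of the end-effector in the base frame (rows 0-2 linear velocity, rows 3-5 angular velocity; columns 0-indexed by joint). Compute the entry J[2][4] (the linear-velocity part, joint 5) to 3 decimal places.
-3.732

axis z_4 = (0.7071,-0.7071,0.0000); lever o_n−o_4 = (0.1895,-5.4674,-4.4641)
cross product → J_v[:, 4] = (3.1566,3.1566,-3.7321)
J_ω[:, 4] = z_4
entry J[2][4] = -3.7321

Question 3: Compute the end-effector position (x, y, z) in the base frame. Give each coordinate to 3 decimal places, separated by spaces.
after link 1: o_1 = (-2.8284, -2.8284, 4.0000)
after link 2: o_2 = (0.0000, -5.6569, 4.0000)
after link 3: o_3 = (3.1820, -5.3033, 8.3301)
after link 4: o_4 = (-1.2941, -9.7794, 7.3660)
after link 5: o_5 = (0.1201, -14.0220, 3.9019)
after link 6: o_6 = (-1.1046, -15.2468, 2.9019)

-1.105 -15.247 2.902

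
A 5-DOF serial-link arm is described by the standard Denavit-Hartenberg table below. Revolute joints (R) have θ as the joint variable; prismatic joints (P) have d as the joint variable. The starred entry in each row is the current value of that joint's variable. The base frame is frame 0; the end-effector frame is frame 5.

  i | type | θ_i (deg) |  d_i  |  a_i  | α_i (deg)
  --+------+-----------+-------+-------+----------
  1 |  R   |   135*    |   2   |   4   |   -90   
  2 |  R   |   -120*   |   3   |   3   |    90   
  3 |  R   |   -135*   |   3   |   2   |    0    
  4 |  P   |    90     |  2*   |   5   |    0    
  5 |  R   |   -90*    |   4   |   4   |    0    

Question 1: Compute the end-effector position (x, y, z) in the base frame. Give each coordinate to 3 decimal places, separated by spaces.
after link 1: o_1 = (-2.8284, 2.8284, 2.0000)
after link 2: o_2 = (-3.8891, -0.3536, 4.5981)
after link 3: o_3 = (-1.5520, -0.6907, 1.8733)
after link 4: o_4 = (3.4228, -0.6654, 3.9352)
after link 5: o_5 = (6.8723, -0.1149, -0.5143)

6.872 -0.115 -0.514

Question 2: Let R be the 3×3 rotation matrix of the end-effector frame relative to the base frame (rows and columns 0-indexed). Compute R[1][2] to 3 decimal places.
End-effector z-axis (col 2 of R) = (0.6124,-0.6124,-0.5000)
R[1][2] = -0.6124

-0.612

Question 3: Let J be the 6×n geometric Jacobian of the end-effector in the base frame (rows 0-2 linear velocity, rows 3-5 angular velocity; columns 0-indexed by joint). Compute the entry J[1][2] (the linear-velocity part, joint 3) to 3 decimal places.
-2.250

axis z_2 = (0.6124,-0.6124,-0.5000); lever o_n−o_2 = (10.7614,0.2386,-5.1124)
cross product → J_v[:, 2] = (3.2500,-2.2500,6.7361)
J_ω[:, 2] = z_2
entry J[1][2] = -2.2500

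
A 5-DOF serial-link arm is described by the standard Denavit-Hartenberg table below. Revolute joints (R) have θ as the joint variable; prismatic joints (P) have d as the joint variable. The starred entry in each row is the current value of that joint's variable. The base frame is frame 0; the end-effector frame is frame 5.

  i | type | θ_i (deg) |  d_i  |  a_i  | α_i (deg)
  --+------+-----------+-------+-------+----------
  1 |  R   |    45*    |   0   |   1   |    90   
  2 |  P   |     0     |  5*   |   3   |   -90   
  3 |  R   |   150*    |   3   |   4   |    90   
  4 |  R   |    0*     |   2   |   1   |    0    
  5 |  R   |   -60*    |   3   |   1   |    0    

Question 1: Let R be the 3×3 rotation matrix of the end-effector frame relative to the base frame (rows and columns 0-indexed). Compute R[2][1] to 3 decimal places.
End-effector y-axis (col 1 of R) = (-0.8365,-0.2241,0.5000)
R[2][1] = 0.5000

0.500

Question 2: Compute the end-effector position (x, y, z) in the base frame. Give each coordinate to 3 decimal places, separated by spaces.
after link 1: o_1 = (0.7071, 0.7071, 0.0000)
after link 2: o_2 = (6.3640, -0.7071, 0.0000)
after link 3: o_3 = (2.5003, -1.7424, 3.0000)
after link 4: o_4 = (1.0167, -0.0694, 3.0000)
after link 5: o_5 = (-0.2427, 2.6990, 2.1340)

-0.243 2.699 2.134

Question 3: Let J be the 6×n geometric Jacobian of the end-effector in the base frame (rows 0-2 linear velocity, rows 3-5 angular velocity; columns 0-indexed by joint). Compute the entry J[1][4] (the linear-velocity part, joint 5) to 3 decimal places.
-0.224

axis z_4 = (-0.2588,0.9659,0.0000); lever o_n−o_4 = (-1.2594,2.7684,-0.8660)
cross product → J_v[:, 4] = (-0.8365,-0.2241,0.5000)
J_ω[:, 4] = z_4
entry J[1][4] = -0.2241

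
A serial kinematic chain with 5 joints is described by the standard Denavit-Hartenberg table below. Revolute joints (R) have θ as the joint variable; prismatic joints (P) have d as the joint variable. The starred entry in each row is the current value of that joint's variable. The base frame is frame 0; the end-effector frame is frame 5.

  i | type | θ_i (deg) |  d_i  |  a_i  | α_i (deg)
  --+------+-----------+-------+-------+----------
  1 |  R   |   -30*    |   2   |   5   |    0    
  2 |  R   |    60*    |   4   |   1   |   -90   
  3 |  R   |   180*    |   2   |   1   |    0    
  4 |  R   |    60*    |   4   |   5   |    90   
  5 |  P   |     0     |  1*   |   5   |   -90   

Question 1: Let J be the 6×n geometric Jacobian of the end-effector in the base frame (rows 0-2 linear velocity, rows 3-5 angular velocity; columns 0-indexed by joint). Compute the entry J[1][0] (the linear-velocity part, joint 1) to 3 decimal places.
axis z_0 = ẑ; lever o_n−o_0 = (-3.7500,-0.2369,14.1603)
cross product → J_v[:, 0] = (0.2369,-3.7500,0.0000)
J_ω[:, 0] = z_0
entry J[1][0] = -3.7500

-3.750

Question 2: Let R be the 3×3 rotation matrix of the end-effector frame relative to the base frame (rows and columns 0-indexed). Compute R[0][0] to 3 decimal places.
End-effector x-axis (col 0 of R) = (-0.4330,-0.2500,0.8660)
R[0][0] = -0.4330

-0.433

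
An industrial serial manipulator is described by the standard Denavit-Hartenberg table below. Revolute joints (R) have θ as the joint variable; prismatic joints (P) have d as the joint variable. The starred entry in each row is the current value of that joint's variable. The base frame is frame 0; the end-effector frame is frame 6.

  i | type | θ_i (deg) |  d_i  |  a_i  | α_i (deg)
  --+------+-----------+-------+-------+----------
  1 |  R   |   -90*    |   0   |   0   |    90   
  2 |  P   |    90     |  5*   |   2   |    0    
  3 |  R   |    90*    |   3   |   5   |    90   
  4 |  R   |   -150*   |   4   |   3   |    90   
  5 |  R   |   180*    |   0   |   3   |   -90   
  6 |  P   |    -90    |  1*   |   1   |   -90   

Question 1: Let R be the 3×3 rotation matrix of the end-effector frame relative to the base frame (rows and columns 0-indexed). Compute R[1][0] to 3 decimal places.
-0.500

End-effector x-axis (col 0 of R) = (-0.8660,-0.5000,0.0000)
R[1][0] = -0.5000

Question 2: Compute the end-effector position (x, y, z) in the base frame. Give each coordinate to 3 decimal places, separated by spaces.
-8.866 4.500 5.000

after link 1: o_1 = (0.0000, 0.0000, 0.0000)
after link 2: o_2 = (-5.0000, -0.0000, 2.0000)
after link 3: o_3 = (-8.0000, 5.0000, 2.0000)
after link 4: o_4 = (-6.5000, 2.4019, 6.0000)
after link 5: o_5 = (-8.0000, 5.0000, 6.0000)
after link 6: o_6 = (-8.8660, 4.5000, 5.0000)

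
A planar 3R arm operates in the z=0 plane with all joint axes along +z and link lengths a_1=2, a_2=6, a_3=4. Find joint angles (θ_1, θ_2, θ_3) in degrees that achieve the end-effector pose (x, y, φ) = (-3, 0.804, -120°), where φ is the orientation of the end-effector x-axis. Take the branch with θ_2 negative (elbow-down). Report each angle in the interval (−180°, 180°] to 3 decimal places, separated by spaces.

wrist centre = target − a_3·(cos φ, sin φ) = (-1.0000, 4.2681)
cos θ_2 = (19.2167−2²−6²)/(2·2·6) = -0.8660; θ_2 = -149.9938° (elbow-down)
β = atan2(4.2681,-1.0000) = 103.1863°; ψ = atan2(-3.0006,-3.1958) = -136.8049°
θ_1 = β − ψ = 239.9913°
θ_3 = φ − θ_1 − θ_2 = 150.0025° (wrapped to (-180°,180°])

-120.009 -149.994 150.003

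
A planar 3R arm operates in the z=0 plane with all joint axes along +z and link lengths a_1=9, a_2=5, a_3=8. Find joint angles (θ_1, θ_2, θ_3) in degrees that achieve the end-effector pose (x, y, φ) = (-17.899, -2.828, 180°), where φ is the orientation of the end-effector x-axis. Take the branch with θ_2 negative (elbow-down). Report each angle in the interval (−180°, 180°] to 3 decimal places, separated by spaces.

wrist centre = target − a_3·(cos φ, sin φ) = (-9.8990, -2.8280)
cos θ_2 = (105.9878−9²−5²)/(2·9·5) = -0.0001; θ_2 = -90.0078° (elbow-down)
β = atan2(-2.8280,-9.8990) = -164.0561°; ψ = atan2(-5.0000,8.9993) = -29.0564°
θ_1 = β − ψ = -134.9997°
θ_3 = φ − θ_1 − θ_2 = 45.0075° (wrapped to (-180°,180°])

-135.000 -90.008 45.007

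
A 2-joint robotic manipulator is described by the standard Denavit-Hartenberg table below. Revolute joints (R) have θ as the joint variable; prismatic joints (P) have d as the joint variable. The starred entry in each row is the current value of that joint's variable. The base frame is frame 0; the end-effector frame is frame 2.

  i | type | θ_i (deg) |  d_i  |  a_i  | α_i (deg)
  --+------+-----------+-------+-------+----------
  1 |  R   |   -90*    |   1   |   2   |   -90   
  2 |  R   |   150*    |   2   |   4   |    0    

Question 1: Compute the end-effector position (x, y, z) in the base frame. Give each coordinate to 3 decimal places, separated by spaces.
2.000 1.464 -1.000

after link 1: o_1 = (0.0000, -2.0000, 1.0000)
after link 2: o_2 = (2.0000, 1.4641, -1.0000)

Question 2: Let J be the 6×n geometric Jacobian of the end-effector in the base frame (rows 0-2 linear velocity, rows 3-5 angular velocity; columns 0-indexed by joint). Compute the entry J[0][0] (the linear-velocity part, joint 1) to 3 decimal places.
axis z_0 = ẑ; lever o_n−o_0 = (2.0000,1.4641,-1.0000)
cross product → J_v[:, 0] = (-1.4641,2.0000,0.0000)
J_ω[:, 0] = z_0
entry J[0][0] = -1.4641

-1.464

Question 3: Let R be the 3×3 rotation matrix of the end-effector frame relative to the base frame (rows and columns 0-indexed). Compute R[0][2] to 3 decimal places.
1.000

End-effector z-axis (col 2 of R) = (1.0000,0.0000,0.0000)
R[0][2] = 1.0000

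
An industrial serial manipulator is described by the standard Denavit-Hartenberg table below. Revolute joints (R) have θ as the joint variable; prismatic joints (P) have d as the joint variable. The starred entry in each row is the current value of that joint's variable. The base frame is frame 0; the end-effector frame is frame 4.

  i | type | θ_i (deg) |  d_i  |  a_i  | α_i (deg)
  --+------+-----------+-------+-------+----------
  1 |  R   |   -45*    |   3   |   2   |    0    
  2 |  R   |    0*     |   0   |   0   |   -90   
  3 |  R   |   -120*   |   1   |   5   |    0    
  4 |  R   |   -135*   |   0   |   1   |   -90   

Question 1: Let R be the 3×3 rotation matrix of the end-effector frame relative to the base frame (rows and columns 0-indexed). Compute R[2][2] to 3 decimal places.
0.259

End-effector z-axis (col 2 of R) = (-0.6830,0.6830,0.2588)
R[2][2] = 0.2588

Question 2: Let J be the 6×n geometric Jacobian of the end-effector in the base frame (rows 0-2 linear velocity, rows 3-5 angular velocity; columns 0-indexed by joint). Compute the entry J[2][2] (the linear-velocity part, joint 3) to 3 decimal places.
axis z_2 = (0.7071,0.7071,0.0000); lever o_n−o_2 = (-1.2437,2.6579,3.3642)
cross product → J_v[:, 2] = (2.3788,-2.3788,2.7588)
J_ω[:, 2] = z_2
entry J[2][2] = 2.7588

2.759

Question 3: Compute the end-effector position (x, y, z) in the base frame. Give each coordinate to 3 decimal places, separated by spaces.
0.171 1.244 6.364

after link 1: o_1 = (1.4142, -1.4142, 3.0000)
after link 2: o_2 = (1.4142, -1.4142, 3.0000)
after link 3: o_3 = (0.3536, 1.0607, 7.3301)
after link 4: o_4 = (0.1705, 1.2437, 6.3642)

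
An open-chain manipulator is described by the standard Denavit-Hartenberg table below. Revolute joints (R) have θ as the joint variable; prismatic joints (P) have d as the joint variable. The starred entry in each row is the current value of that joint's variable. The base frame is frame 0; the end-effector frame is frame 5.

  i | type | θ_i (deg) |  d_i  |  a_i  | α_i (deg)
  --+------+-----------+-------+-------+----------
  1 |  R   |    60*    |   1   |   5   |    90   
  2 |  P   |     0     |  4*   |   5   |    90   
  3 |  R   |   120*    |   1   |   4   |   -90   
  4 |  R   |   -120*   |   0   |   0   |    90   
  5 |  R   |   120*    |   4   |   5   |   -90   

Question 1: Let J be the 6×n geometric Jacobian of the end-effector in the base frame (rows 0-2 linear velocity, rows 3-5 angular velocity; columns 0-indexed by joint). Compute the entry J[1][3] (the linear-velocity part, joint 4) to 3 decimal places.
3.607

axis z_3 = (-0.8660,-0.5000,-0.0000); lever o_n−o_3 = (-4.8571,-0.2476,4.1651)
cross product → J_v[:, 3] = (-2.0825,3.6071,-2.2141)
J_ω[:, 3] = z_3
entry J[1][3] = 3.6071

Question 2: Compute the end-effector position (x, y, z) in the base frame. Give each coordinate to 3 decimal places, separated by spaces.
5.607 2.949 4.165

after link 1: o_1 = (2.5000, 4.3301, 1.0000)
after link 2: o_2 = (8.4641, 6.6603, 1.0000)
after link 3: o_3 = (10.4641, 3.1962, 0.0000)
after link 4: o_4 = (10.4641, 3.1962, 0.0000)
after link 5: o_5 = (5.6071, 2.9486, 4.1651)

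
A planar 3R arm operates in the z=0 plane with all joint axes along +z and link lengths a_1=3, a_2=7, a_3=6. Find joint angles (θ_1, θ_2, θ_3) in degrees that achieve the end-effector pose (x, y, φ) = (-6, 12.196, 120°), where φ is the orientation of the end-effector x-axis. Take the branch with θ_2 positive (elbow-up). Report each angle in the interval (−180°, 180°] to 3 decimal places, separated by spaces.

46.395 90.003 -16.398

wrist centre = target − a_3·(cos φ, sin φ) = (-3.0000, 6.9998)
cos θ_2 = (57.9979−3²−7²)/(2·3·7) = -0.0001; θ_2 = 90.0029° (elbow-up)
β = atan2(6.9998,-3.0000) = 113.1990°; ψ = atan2(7.0000,2.9996) = 66.8039°
θ_1 = β − ψ = 46.3952°
θ_3 = φ − θ_1 − θ_2 = -16.3981° (wrapped to (-180°,180°])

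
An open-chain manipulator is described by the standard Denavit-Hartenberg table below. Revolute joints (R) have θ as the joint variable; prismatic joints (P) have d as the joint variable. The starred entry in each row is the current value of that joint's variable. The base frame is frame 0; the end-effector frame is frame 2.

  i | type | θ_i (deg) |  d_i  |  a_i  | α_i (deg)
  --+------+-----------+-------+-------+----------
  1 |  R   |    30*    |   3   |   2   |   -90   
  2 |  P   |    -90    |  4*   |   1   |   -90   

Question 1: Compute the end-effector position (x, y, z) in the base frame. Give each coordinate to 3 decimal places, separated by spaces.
after link 1: o_1 = (1.7321, 1.0000, 3.0000)
after link 2: o_2 = (-0.2679, 4.4641, 4.0000)

-0.268 4.464 4.000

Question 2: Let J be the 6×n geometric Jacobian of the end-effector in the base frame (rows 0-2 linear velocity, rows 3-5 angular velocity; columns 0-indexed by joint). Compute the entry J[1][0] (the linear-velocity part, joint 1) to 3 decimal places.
-0.268

axis z_0 = ẑ; lever o_n−o_0 = (-0.2679,4.4641,4.0000)
cross product → J_v[:, 0] = (-4.4641,-0.2679,0.0000)
J_ω[:, 0] = z_0
entry J[1][0] = -0.2679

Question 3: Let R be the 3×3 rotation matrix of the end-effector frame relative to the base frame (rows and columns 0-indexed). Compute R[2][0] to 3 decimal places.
1.000

End-effector x-axis (col 0 of R) = (0.0000,-0.0000,1.0000)
R[2][0] = 1.0000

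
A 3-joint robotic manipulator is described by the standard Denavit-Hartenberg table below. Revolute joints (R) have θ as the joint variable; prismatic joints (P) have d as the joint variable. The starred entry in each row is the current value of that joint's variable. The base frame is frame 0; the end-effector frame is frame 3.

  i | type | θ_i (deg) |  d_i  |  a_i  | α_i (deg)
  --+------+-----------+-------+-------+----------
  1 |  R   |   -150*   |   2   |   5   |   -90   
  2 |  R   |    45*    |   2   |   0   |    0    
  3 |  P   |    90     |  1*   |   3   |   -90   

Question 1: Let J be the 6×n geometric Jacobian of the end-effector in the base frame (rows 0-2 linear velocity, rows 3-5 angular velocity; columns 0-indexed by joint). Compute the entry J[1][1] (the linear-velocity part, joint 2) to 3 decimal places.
axis z_1 = (0.5000,-0.8660,0.0000); lever o_n−o_1 = (3.3371,-1.5374,-2.1213)
cross product → J_v[:, 1] = (1.8371,1.0607,2.1213)
J_ω[:, 1] = z_1
entry J[1][1] = 1.0607

1.061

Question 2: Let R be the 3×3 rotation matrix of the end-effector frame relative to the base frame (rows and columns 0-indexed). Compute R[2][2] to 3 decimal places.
End-effector z-axis (col 2 of R) = (0.6124,0.3536,0.7071)
R[2][2] = 0.7071

0.707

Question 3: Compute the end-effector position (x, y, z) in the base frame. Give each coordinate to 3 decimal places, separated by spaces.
-0.993 -4.037 -0.121

after link 1: o_1 = (-4.3301, -2.5000, 2.0000)
after link 2: o_2 = (-3.3301, -4.2321, 2.0000)
after link 3: o_3 = (-0.9930, -4.0374, -0.1213)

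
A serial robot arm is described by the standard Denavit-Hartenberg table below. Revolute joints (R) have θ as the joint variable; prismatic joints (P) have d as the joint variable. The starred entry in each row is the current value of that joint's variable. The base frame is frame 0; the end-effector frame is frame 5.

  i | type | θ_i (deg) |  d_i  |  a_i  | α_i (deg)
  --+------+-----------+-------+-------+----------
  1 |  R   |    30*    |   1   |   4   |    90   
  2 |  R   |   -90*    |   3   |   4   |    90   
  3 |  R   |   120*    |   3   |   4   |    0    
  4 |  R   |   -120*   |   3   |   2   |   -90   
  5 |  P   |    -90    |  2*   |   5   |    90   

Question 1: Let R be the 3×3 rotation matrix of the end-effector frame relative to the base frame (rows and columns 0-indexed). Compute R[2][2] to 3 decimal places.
1.000

End-effector z-axis (col 2 of R) = (-0.0000,-0.0000,1.0000)
R[2][2] = 1.0000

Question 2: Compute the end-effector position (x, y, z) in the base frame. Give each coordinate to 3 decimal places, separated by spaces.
-1.830 -10.830 -3.000

after link 1: o_1 = (3.4641, 2.0000, 1.0000)
after link 2: o_2 = (4.9641, -0.5981, -3.0000)
after link 3: o_3 = (4.0981, -5.0981, -1.0000)
after link 4: o_4 = (1.5000, -6.5981, -3.0000)
after link 5: o_5 = (-1.8301, -10.8301, -3.0000)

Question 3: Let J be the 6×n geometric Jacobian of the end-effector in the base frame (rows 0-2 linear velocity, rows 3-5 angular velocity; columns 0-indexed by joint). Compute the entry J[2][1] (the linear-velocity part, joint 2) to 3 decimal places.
axis z_1 = (0.5000,-0.8660,0.0000); lever o_n−o_1 = (-5.2942,-12.8301,-4.0000)
cross product → J_v[:, 1] = (3.4641,2.0000,-11.0000)
J_ω[:, 1] = z_1
entry J[2][1] = -11.0000

-11.000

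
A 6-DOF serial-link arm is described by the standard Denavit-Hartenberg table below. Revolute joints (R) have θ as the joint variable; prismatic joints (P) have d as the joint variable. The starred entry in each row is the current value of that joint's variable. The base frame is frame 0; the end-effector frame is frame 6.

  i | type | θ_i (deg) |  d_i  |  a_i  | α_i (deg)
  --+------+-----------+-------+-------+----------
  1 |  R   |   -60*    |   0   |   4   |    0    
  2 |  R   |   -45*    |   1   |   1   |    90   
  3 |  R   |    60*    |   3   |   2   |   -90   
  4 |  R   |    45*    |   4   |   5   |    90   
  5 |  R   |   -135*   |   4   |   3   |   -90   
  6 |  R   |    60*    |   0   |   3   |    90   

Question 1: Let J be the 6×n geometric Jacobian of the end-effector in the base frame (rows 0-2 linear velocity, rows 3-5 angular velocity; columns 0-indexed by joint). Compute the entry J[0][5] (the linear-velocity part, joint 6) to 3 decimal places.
axis z_5 = (0.2598,-0.9624,0.0795); lever o_n−o_5 = (1.1471,0.0809,-2.7708)
cross product → J_v[:, 5] = (2.6602,0.8109,1.1250)
J_ω[:, 5] = z_5
entry J[0][5] = 2.6602

2.660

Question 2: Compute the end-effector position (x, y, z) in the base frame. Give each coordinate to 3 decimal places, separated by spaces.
-1.243 -5.111 5.113

after link 1: o_1 = (2.0000, -3.4641, 0.0000)
after link 2: o_2 = (1.7412, -4.4300, 1.0000)
after link 3: o_3 = (-1.4154, -4.6195, 2.7321)
after link 4: o_4 = (2.4387, -3.8960, 7.7939)
after link 5: o_5 = (-2.3896, -5.1918, 7.8837)
after link 6: o_6 = (-1.2425, -5.1110, 5.1129)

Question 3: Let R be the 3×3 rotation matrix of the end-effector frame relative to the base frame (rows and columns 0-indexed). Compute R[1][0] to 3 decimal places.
0.027

End-effector x-axis (col 0 of R) = (0.3824,0.0270,-0.9236)
R[1][0] = 0.0270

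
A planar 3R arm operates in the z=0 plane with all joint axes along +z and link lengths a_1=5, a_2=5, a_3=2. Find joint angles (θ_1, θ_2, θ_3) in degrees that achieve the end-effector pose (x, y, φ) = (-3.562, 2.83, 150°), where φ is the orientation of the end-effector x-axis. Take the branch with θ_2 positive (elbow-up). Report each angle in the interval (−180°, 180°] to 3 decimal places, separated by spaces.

wrist centre = target − a_3·(cos φ, sin φ) = (-1.8299, 1.8300)
cos θ_2 = (6.6976−5²−5²)/(2·5·5) = -0.8660; θ_2 = 150.0026° (elbow-up)
β = atan2(1.8300,-1.8299) = 134.9992°; ψ = atan2(2.4998,0.6698) = 75.0013°
θ_1 = β − ψ = 59.9979°
θ_3 = φ − θ_1 − θ_2 = -60.0005° (wrapped to (-180°,180°])

59.998 150.003 -60.000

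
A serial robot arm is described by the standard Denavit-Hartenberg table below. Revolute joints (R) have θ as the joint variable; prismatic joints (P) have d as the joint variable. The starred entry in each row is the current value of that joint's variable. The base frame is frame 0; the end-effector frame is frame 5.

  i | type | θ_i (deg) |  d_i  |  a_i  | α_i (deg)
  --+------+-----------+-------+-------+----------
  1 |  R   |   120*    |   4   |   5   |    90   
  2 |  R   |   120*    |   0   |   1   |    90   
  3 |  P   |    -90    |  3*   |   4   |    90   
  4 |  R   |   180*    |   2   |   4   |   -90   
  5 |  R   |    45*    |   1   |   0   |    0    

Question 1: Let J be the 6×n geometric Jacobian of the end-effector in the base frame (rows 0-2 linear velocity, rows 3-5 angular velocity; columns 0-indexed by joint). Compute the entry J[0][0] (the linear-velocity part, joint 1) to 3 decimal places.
axis z_0 = ẑ; lever o_n−o_0 = (-3.6160,6.2631,4.1340)
cross product → J_v[:, 0] = (-6.2631,-3.6160,0.0000)
J_ω[:, 0] = z_0
entry J[0][0] = -6.2631

-6.263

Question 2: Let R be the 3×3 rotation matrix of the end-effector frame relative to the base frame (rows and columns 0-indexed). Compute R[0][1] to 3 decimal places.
-0.436

End-effector y-axis (col 1 of R) = (-0.4356,-0.6597,0.6124)
R[0][1] = -0.4356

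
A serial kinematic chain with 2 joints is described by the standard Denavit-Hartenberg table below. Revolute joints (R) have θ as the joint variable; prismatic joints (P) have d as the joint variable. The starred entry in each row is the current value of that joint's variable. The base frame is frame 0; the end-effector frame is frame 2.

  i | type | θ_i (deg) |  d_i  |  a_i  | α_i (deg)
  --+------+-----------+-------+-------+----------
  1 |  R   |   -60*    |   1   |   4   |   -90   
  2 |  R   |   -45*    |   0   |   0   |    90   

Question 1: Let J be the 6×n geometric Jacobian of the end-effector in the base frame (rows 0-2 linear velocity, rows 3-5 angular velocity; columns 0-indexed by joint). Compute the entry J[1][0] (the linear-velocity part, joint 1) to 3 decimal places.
axis z_0 = ẑ; lever o_n−o_0 = (2.0000,-3.4641,1.0000)
cross product → J_v[:, 0] = (3.4641,2.0000,-0.0000)
J_ω[:, 0] = z_0
entry J[1][0] = 2.0000

2.000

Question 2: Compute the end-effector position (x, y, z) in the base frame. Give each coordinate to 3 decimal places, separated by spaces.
after link 1: o_1 = (2.0000, -3.4641, 1.0000)
after link 2: o_2 = (2.0000, -3.4641, 1.0000)

2.000 -3.464 1.000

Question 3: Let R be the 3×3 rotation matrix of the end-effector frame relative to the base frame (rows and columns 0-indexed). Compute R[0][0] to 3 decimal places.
0.354

End-effector x-axis (col 0 of R) = (0.3536,-0.6124,0.7071)
R[0][0] = 0.3536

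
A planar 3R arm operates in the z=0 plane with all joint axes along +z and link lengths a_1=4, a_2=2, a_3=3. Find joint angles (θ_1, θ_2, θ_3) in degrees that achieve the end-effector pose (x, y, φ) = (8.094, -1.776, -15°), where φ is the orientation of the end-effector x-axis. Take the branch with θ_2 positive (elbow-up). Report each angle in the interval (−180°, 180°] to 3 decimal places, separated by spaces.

-29.995 60.001 -45.006

wrist centre = target − a_3·(cos φ, sin φ) = (5.1962, -0.9995)
cos θ_2 = (27.9998−4²−2²)/(2·4·2) = 0.5000; θ_2 = 60.0008° (elbow-up)
β = atan2(-0.9995,5.1962) = -10.8884°; ψ = atan2(1.7321,5.0000) = 19.1068°
θ_1 = β − ψ = -29.9952°
θ_3 = φ − θ_1 − θ_2 = -45.0056° (wrapped to (-180°,180°])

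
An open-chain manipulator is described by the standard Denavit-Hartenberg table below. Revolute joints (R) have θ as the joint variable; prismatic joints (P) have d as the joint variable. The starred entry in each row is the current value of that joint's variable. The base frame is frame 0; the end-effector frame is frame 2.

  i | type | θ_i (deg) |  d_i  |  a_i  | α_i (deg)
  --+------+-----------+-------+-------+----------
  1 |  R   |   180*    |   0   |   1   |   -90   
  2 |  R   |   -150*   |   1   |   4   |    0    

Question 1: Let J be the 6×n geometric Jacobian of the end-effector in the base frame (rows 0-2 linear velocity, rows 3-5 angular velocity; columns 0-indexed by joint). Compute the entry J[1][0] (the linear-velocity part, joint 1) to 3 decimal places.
2.464

axis z_0 = ẑ; lever o_n−o_0 = (2.4641,-1.0000,2.0000)
cross product → J_v[:, 0] = (1.0000,2.4641,-0.0000)
J_ω[:, 0] = z_0
entry J[1][0] = 2.4641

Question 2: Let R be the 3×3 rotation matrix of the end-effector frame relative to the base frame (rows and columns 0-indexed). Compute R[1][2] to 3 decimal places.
-1.000

End-effector z-axis (col 2 of R) = (-0.0000,-1.0000,0.0000)
R[1][2] = -1.0000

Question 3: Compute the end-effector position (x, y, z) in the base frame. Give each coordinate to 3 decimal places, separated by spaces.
2.464 -1.000 2.000

after link 1: o_1 = (-1.0000, 0.0000, 0.0000)
after link 2: o_2 = (2.4641, -1.0000, 2.0000)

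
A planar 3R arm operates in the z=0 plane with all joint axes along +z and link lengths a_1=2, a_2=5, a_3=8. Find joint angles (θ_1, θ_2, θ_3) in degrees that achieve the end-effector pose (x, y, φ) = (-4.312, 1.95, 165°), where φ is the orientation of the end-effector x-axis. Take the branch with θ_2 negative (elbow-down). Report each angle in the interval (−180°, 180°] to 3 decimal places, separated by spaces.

wrist centre = target − a_3·(cos φ, sin φ) = (3.4154, -0.1206)
cos θ_2 = (11.6795−2²−5²)/(2·2·5) = -0.8660; θ_2 = -149.9998° (elbow-down)
β = atan2(-0.1206,3.4154) = -2.0215°; ψ = atan2(-2.5000,-2.3301) = -132.9854°
θ_1 = β − ψ = 130.9639°
θ_3 = φ − θ_1 − θ_2 = -175.9642° (wrapped to (-180°,180°])

130.964 -150.000 -175.964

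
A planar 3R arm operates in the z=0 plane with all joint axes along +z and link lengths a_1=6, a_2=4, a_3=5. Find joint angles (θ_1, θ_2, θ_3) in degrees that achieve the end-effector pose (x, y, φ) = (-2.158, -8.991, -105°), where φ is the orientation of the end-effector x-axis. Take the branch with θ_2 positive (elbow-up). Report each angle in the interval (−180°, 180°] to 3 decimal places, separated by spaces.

wrist centre = target − a_3·(cos φ, sin φ) = (-0.8639, -4.1614)
cos θ_2 = (18.0633−6²−4²)/(2·6·4) = -0.7070; θ_2 = 134.9925° (elbow-up)
β = atan2(-4.1614,-0.8639) = -101.7281°; ψ = atan2(2.8288,3.1719) = 41.7272°
θ_1 = β − ψ = -143.4552°
θ_3 = φ − θ_1 − θ_2 = -96.5372° (wrapped to (-180°,180°])

-143.455 134.992 -96.537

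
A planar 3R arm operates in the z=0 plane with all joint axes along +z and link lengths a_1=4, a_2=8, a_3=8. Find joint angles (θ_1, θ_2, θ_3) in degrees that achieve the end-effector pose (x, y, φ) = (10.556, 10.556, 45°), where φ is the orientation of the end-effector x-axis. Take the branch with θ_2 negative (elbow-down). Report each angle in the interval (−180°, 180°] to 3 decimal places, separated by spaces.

134.997 -119.997 30.000

wrist centre = target − a_3·(cos φ, sin φ) = (4.8991, 4.8991)
cos θ_2 = (48.0033−4²−8²)/(2·4·8) = -0.4999; θ_2 = -119.9966° (elbow-down)
β = atan2(4.8991,4.8991) = 45.0000°; ψ = atan2(-6.9284,0.0004) = -89.9966°
θ_1 = β − ψ = 134.9966°
θ_3 = φ − θ_1 − θ_2 = 30.0000° (wrapped to (-180°,180°])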